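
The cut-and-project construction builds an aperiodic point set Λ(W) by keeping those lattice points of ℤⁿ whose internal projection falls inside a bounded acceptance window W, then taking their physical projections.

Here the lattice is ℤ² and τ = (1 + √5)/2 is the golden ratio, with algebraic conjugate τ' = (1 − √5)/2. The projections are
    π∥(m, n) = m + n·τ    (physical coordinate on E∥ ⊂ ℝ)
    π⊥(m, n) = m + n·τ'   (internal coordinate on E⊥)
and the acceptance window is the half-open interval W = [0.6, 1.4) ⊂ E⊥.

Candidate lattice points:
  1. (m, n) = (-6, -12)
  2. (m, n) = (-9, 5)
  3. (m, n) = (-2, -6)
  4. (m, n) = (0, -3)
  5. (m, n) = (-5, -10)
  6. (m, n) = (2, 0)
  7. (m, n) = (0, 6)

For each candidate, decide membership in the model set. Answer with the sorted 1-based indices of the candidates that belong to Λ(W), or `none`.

5

Numerically τ ≈ 1.61803 and τ' = −1/τ ≈ -0.61803.
#1 (-6,-12): internal coord -6 + (-12)·τ' = +1.41641; +1.41641 ∉ [0.6, 1.4) → out
#2 (-9,5): internal coord -9 + (5)·τ' = -12.09017; -12.09017 ∉ [0.6, 1.4) → out
#3 (-2,-6): internal coord -2 + (-6)·τ' = +1.70820; +1.70820 ∉ [0.6, 1.4) → out
#4 (0,-3): internal coord 0 + (-3)·τ' = +1.85410; +1.85410 ∉ [0.6, 1.4) → out
#5 (-5,-10): internal coord -5 + (-10)·τ' = +1.18034; +1.18034 ∈ [0.6, 1.4) → IN Λ
#6 (2,0): internal coord 2 + (0)·τ' = +2.00000; +2.00000 ∉ [0.6, 1.4) → out
#7 (0,6): internal coord 0 + (6)·τ' = -3.70820; -3.70820 ∉ [0.6, 1.4) → out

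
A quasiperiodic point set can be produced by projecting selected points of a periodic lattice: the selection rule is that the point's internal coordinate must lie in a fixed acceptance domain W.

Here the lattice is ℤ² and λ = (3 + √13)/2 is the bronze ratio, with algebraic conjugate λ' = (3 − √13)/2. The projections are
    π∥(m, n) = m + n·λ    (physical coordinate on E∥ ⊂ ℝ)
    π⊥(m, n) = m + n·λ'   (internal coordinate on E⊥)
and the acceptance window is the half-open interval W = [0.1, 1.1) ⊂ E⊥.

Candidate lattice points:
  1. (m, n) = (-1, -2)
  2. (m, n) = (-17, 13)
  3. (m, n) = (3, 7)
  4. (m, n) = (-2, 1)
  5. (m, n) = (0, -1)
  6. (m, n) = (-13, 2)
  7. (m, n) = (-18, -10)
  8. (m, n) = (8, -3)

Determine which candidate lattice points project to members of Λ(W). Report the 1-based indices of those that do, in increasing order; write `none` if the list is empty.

3, 5

λ' = (3−√13)/2 ≈ -0.3028.
candidate 1: (m,n)=(-1,-2) → π∥ = -1-2·λ ≈ -7.6056, π⊥ = -1-2·λ' ≈ -0.3944 ∉ [0.1, 1.1) ⇒ out
candidate 2: (m,n)=(-17,13) → π∥ = -17+13·λ ≈ 25.9361, π⊥ = -17+13·λ' ≈ -20.9361 ∉ [0.1, 1.1) ⇒ out
candidate 3: (m,n)=(3,7) → π∥ = 3+7·λ ≈ 26.1194, π⊥ = 3+7·λ' ≈ 0.8806 ∈ [0.1, 1.1) ⇒ IN Λ
candidate 4: (m,n)=(-2,1) → π∥ = -2+1·λ ≈ 1.3028, π⊥ = -2+1·λ' ≈ -2.3028 ∉ [0.1, 1.1) ⇒ out
candidate 5: (m,n)=(0,-1) → π∥ = 0-1·λ ≈ -3.3028, π⊥ = 0-1·λ' ≈ 0.3028 ∈ [0.1, 1.1) ⇒ IN Λ
candidate 6: (m,n)=(-13,2) → π∥ = -13+2·λ ≈ -6.3944, π⊥ = -13+2·λ' ≈ -13.6056 ∉ [0.1, 1.1) ⇒ out
candidate 7: (m,n)=(-18,-10) → π∥ = -18-10·λ ≈ -51.0278, π⊥ = -18-10·λ' ≈ -14.9722 ∉ [0.1, 1.1) ⇒ out
candidate 8: (m,n)=(8,-3) → π∥ = 8-3·λ ≈ -1.9083, π⊥ = 8-3·λ' ≈ 8.9083 ∉ [0.1, 1.1) ⇒ out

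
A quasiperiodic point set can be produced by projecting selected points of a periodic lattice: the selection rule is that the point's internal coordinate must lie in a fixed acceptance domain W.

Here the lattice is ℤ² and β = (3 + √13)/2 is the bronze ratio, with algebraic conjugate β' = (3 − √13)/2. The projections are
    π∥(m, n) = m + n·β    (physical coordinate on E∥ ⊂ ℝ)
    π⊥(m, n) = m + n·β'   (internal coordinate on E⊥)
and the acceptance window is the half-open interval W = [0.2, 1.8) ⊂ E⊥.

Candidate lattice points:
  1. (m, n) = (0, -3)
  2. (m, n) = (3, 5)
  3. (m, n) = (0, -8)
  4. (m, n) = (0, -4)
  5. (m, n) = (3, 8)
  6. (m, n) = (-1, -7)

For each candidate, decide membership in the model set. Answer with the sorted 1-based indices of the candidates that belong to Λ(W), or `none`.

1, 2, 4, 5, 6

Compute β' = (3−√13)/2 = -0.3028, so π⊥(m,n) = m -0.3028·n.
[1] lift (0,-3): star map gives 0.9083; window check 0.2 ≤ 0.9083 < 1.8 is true → IN Λ
[2] lift (3,5): star map gives 1.4861; window check 0.2 ≤ 1.4861 < 1.8 is true → IN Λ
[3] lift (0,-8): star map gives 2.4222; window check 0.2 ≤ 2.4222 < 1.8 is false → out
[4] lift (0,-4): star map gives 1.2111; window check 0.2 ≤ 1.2111 < 1.8 is true → IN Λ
[5] lift (3,8): star map gives 0.5778; window check 0.2 ≤ 0.5778 < 1.8 is true → IN Λ
[6] lift (-1,-7): star map gives 1.1194; window check 0.2 ≤ 1.1194 < 1.8 is true → IN Λ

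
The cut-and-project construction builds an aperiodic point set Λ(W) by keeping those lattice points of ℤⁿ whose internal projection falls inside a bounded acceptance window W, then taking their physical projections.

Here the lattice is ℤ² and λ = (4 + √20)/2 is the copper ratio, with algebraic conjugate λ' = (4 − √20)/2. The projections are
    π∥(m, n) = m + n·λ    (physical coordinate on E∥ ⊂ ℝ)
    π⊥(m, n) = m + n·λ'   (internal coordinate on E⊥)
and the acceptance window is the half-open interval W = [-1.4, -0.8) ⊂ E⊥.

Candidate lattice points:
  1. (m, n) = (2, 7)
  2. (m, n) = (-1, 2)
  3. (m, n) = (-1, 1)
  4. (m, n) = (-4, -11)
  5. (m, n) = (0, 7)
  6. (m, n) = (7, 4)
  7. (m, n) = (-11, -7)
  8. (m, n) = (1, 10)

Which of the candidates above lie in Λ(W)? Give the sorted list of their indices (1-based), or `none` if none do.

3, 8

Compute λ' = (4−√20)/2 = -0.2361, so π⊥(m,n) = m -0.2361·n.
[1] lift (2,7): star map gives 0.3475; window check -1.4 ≤ 0.3475 < -0.8 is false → out
[2] lift (-1,2): star map gives -1.4721; window check -1.4 ≤ -1.4721 < -0.8 is false → out
[3] lift (-1,1): star map gives -1.2361; window check -1.4 ≤ -1.2361 < -0.8 is true → IN Λ
[4] lift (-4,-11): star map gives -1.4033; window check -1.4 ≤ -1.4033 < -0.8 is false → out
[5] lift (0,7): star map gives -1.6525; window check -1.4 ≤ -1.6525 < -0.8 is false → out
[6] lift (7,4): star map gives 6.0557; window check -1.4 ≤ 6.0557 < -0.8 is false → out
[7] lift (-11,-7): star map gives -9.3475; window check -1.4 ≤ -9.3475 < -0.8 is false → out
[8] lift (1,10): star map gives -1.3607; window check -1.4 ≤ -1.3607 < -0.8 is true → IN Λ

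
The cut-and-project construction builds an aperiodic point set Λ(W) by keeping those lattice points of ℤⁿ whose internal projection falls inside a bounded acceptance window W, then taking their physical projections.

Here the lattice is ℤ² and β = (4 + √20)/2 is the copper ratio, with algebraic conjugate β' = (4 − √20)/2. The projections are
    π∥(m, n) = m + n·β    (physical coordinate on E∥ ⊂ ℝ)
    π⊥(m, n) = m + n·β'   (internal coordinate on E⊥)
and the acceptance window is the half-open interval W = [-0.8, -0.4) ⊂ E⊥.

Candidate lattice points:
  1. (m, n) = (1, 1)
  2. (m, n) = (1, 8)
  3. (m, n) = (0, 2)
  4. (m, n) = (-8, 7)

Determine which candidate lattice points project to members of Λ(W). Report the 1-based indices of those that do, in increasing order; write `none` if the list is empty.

Numerically β ≈ 4.2361 and β' = −1/β ≈ -0.2361.
candidate 1: (m,n)=(1,1) → π∥ = 1+1·β ≈ 5.2361, π⊥ = 1+1·β' ≈ 0.7639 ∉ [-0.8, -0.4) ⇒ out
candidate 2: (m,n)=(1,8) → π∥ = 1+8·β ≈ 34.8885, π⊥ = 1+8·β' ≈ -0.8885 ∉ [-0.8, -0.4) ⇒ out
candidate 3: (m,n)=(0,2) → π∥ = 0+2·β ≈ 8.4721, π⊥ = 0+2·β' ≈ -0.4721 ∈ [-0.8, -0.4) ⇒ IN Λ
candidate 4: (m,n)=(-8,7) → π∥ = -8+7·β ≈ 21.6525, π⊥ = -8+7·β' ≈ -9.6525 ∉ [-0.8, -0.4) ⇒ out

3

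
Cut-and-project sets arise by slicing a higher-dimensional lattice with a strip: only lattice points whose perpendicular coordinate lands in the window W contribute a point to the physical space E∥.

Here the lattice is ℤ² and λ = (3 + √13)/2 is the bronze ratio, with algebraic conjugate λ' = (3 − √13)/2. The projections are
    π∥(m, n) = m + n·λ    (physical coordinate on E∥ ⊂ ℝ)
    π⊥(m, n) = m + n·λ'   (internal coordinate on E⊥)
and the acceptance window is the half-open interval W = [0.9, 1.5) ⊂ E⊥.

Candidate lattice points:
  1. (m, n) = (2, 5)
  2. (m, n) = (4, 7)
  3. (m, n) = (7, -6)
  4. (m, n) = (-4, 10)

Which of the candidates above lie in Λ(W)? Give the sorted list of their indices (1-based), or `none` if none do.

none

Compute λ' = (3−√13)/2 = -0.30278, so π⊥(m,n) = m -0.30278·n.
[1] lift (2,5): star map gives 0.48612; window check 0.9 ≤ 0.48612 < 1.5 is false → out
[2] lift (4,7): star map gives 1.88057; window check 0.9 ≤ 1.88057 < 1.5 is false → out
[3] lift (7,-6): star map gives 8.81665; window check 0.9 ≤ 8.81665 < 1.5 is false → out
[4] lift (-4,10): star map gives -7.02776; window check 0.9 ≤ -7.02776 < 1.5 is false → out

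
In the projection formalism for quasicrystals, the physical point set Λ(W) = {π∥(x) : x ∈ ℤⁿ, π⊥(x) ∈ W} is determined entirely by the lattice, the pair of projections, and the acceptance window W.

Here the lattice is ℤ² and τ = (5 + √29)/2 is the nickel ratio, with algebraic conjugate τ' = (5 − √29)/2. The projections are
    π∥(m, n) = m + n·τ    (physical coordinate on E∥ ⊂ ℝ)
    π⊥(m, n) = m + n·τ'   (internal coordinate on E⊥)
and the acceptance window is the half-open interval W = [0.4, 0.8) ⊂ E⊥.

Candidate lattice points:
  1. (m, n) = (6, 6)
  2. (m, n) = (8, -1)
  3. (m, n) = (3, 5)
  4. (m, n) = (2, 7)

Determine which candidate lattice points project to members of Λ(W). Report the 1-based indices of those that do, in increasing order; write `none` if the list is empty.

4

Numerically τ ≈ 5.19258 and τ' = −1/τ ≈ -0.19258.
[1] lift (6,6): star map gives 4.84451; window check 0.4 ≤ 4.84451 < 0.8 is false → out
[2] lift (8,-1): star map gives 8.19258; window check 0.4 ≤ 8.19258 < 0.8 is false → out
[3] lift (3,5): star map gives 2.03709; window check 0.4 ≤ 2.03709 < 0.8 is false → out
[4] lift (2,7): star map gives 0.65192; window check 0.4 ≤ 0.65192 < 0.8 is true → IN Λ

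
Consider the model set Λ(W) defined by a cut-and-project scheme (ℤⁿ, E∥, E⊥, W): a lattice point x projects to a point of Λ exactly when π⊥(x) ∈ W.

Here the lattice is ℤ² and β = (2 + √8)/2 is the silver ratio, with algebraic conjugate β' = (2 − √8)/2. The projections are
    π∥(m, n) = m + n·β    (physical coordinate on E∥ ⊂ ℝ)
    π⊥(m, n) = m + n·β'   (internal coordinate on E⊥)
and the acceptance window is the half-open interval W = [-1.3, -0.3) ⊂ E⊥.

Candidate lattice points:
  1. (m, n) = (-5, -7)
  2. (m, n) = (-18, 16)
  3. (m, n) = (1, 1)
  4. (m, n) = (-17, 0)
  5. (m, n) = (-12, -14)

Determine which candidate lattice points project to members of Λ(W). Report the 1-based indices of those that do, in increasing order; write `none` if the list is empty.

β' = (2−√8)/2 ≈ -0.41421.
candidate 1: (m,n)=(-5,-7) → π∥ = -5-7·β ≈ -21.89949, π⊥ = -5-7·β' ≈ -2.10051 ∉ [-1.3, -0.3) ⇒ out
candidate 2: (m,n)=(-18,16) → π∥ = -18+16·β ≈ 20.62742, π⊥ = -18+16·β' ≈ -24.62742 ∉ [-1.3, -0.3) ⇒ out
candidate 3: (m,n)=(1,1) → π∥ = 1+1·β ≈ 3.41421, π⊥ = 1+1·β' ≈ 0.58579 ∉ [-1.3, -0.3) ⇒ out
candidate 4: (m,n)=(-17,0) → π∥ = -17+0·β ≈ -17.00000, π⊥ = -17+0·β' ≈ -17.00000 ∉ [-1.3, -0.3) ⇒ out
candidate 5: (m,n)=(-12,-14) → π∥ = -12-14·β ≈ -45.79899, π⊥ = -12-14·β' ≈ -6.20101 ∉ [-1.3, -0.3) ⇒ out

none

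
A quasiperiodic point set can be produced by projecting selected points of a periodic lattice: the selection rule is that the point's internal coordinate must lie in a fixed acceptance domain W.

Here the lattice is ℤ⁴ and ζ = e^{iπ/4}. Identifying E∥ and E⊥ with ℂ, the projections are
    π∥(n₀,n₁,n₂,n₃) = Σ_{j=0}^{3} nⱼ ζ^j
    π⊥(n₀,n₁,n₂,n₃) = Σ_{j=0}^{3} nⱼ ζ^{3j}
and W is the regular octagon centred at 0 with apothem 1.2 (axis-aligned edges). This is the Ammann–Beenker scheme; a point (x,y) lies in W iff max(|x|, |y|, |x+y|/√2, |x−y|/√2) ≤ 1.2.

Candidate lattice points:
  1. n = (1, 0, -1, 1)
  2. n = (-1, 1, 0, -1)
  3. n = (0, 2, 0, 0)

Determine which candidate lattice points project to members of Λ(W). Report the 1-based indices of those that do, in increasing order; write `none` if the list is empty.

With ζ = e^{iπ/4} the internal vectors are ζ^0,ζ^3,ζ^6,ζ^9.
candidate 1: n = (1, 0, -1, 1) → π⊥ ≈ (+1.70711, +1.70711); max(|x|,|y|,|x±y|/√2) = 2.41421 > 1.2 ⇒ ∉ W
candidate 2: n = (-1, 1, 0, -1) → π⊥ ≈ (-2.41421, +0.00000); max(|x|,|y|,|x±y|/√2) = 2.41421 > 1.2 ⇒ ∉ W
candidate 3: n = (0, 2, 0, 0) → π⊥ ≈ (-1.41421, +1.41421); max(|x|,|y|,|x±y|/√2) = 2.00000 > 1.2 ⇒ ∉ W

none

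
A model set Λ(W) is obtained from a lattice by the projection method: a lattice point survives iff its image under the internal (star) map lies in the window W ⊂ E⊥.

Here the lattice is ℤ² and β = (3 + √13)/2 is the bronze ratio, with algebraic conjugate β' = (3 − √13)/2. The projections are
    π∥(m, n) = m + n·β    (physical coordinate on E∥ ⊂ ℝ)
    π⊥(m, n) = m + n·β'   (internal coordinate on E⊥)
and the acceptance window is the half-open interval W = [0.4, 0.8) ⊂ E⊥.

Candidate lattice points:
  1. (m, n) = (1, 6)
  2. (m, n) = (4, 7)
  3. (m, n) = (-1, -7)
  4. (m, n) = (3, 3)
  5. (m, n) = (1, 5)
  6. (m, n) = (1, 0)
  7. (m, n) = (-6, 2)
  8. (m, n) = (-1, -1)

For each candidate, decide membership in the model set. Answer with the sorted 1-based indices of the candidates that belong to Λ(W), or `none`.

none

β' = (3−√13)/2 ≈ -0.302776.
#1 (1,6): internal coord 1 + (6)·β' = -0.816654; -0.816654 ∉ [0.4, 0.8) → out
#2 (4,7): internal coord 4 + (7)·β' = +1.880571; +1.880571 ∉ [0.4, 0.8) → out
#3 (-1,-7): internal coord -1 + (-7)·β' = +1.119429; +1.119429 ∉ [0.4, 0.8) → out
#4 (3,3): internal coord 3 + (3)·β' = +2.091673; +2.091673 ∉ [0.4, 0.8) → out
#5 (1,5): internal coord 1 + (5)·β' = -0.513878; -0.513878 ∉ [0.4, 0.8) → out
#6 (1,0): internal coord 1 + (0)·β' = +1.000000; +1.000000 ∉ [0.4, 0.8) → out
#7 (-6,2): internal coord -6 + (2)·β' = -6.605551; -6.605551 ∉ [0.4, 0.8) → out
#8 (-1,-1): internal coord -1 + (-1)·β' = -0.697224; -0.697224 ∉ [0.4, 0.8) → out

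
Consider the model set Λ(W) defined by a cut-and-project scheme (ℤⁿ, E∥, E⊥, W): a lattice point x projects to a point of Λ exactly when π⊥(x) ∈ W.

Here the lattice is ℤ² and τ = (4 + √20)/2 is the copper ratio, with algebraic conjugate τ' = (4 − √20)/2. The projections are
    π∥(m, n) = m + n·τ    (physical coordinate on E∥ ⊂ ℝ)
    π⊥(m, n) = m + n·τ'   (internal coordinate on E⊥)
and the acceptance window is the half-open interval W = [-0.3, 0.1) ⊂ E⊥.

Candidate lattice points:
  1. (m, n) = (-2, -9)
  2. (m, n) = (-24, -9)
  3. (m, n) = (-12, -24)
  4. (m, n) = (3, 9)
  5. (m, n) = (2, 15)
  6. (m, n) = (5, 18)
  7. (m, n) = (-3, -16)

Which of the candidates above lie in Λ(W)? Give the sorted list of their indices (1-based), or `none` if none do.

τ' = (4−√20)/2 ≈ -0.2361.
#1 (-2,-9): internal coord -2 + (-9)·τ' = +0.1246; +0.1246 ∉ [-0.3, 0.1) → out
#2 (-24,-9): internal coord -24 + (-9)·τ' = -21.8754; -21.8754 ∉ [-0.3, 0.1) → out
#3 (-12,-24): internal coord -12 + (-24)·τ' = -6.3344; -6.3344 ∉ [-0.3, 0.1) → out
#4 (3,9): internal coord 3 + (9)·τ' = +0.8754; +0.8754 ∉ [-0.3, 0.1) → out
#5 (2,15): internal coord 2 + (15)·τ' = -1.5410; -1.5410 ∉ [-0.3, 0.1) → out
#6 (5,18): internal coord 5 + (18)·τ' = +0.7508; +0.7508 ∉ [-0.3, 0.1) → out
#7 (-3,-16): internal coord -3 + (-16)·τ' = +0.7771; +0.7771 ∉ [-0.3, 0.1) → out

none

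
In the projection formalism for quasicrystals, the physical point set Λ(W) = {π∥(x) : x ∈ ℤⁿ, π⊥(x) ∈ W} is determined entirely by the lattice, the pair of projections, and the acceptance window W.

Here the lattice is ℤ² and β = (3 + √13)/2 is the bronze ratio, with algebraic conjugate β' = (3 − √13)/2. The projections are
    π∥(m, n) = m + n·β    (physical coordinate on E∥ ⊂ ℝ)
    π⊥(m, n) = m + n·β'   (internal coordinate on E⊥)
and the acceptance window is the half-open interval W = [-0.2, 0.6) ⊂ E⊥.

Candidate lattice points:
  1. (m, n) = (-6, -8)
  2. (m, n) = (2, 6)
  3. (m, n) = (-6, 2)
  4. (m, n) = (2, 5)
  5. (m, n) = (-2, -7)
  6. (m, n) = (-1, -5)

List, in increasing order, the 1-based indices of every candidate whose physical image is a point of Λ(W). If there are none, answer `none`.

Compute β' = (3−√13)/2 = -0.302776, so π⊥(m,n) = m -0.302776·n.
candidate 1: (m,n)=(-6,-8) → π∥ = -6-8·β ≈ -32.422205, π⊥ = -6-8·β' ≈ -3.577795 ∉ [-0.2, 0.6) ⇒ out
candidate 2: (m,n)=(2,6) → π∥ = 2+6·β ≈ 21.816654, π⊥ = 2+6·β' ≈ 0.183346 ∈ [-0.2, 0.6) ⇒ IN Λ
candidate 3: (m,n)=(-6,2) → π∥ = -6+2·β ≈ 0.605551, π⊥ = -6+2·β' ≈ -6.605551 ∉ [-0.2, 0.6) ⇒ out
candidate 4: (m,n)=(2,5) → π∥ = 2+5·β ≈ 18.513878, π⊥ = 2+5·β' ≈ 0.486122 ∈ [-0.2, 0.6) ⇒ IN Λ
candidate 5: (m,n)=(-2,-7) → π∥ = -2-7·β ≈ -25.119429, π⊥ = -2-7·β' ≈ 0.119429 ∈ [-0.2, 0.6) ⇒ IN Λ
candidate 6: (m,n)=(-1,-5) → π∥ = -1-5·β ≈ -17.513878, π⊥ = -1-5·β' ≈ 0.513878 ∈ [-0.2, 0.6) ⇒ IN Λ

2, 4, 5, 6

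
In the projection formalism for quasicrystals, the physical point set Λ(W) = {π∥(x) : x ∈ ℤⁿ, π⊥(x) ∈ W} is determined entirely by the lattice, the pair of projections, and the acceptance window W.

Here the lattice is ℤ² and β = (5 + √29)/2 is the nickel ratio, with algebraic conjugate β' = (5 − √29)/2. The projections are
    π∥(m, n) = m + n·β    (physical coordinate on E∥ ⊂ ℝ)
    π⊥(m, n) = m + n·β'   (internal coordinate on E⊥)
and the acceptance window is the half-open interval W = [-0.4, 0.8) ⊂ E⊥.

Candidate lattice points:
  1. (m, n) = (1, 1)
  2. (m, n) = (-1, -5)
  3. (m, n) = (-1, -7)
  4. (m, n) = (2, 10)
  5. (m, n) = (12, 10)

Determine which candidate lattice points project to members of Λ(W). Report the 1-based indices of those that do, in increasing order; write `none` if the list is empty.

2, 3, 4

Numerically β ≈ 5.19258 and β' = −1/β ≈ -0.19258.
[1] lift (1,1): star map gives 0.80742; window check -0.4 ≤ 0.80742 < 0.8 is false → out
[2] lift (-1,-5): star map gives -0.03709; window check -0.4 ≤ -0.03709 < 0.8 is true → IN Λ
[3] lift (-1,-7): star map gives 0.34808; window check -0.4 ≤ 0.34808 < 0.8 is true → IN Λ
[4] lift (2,10): star map gives 0.07418; window check -0.4 ≤ 0.07418 < 0.8 is true → IN Λ
[5] lift (12,10): star map gives 10.07418; window check -0.4 ≤ 10.07418 < 0.8 is false → out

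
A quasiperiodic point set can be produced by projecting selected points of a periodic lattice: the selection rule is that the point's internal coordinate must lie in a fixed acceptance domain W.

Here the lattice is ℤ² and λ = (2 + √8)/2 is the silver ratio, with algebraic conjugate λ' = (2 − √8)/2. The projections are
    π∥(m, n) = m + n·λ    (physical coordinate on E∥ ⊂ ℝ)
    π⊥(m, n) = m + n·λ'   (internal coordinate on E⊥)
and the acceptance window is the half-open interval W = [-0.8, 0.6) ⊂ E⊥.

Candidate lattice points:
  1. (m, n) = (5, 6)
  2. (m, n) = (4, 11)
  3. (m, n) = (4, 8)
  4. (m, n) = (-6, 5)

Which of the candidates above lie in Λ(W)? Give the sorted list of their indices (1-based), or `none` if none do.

2

Numerically λ ≈ 2.4142 and λ' = −1/λ ≈ -0.4142.
[1] lift (5,6): star map gives 2.5147; window check -0.8 ≤ 2.5147 < 0.6 is false → out
[2] lift (4,11): star map gives -0.5563; window check -0.8 ≤ -0.5563 < 0.6 is true → IN Λ
[3] lift (4,8): star map gives 0.6863; window check -0.8 ≤ 0.6863 < 0.6 is false → out
[4] lift (-6,5): star map gives -8.0711; window check -0.8 ≤ -8.0711 < 0.6 is false → out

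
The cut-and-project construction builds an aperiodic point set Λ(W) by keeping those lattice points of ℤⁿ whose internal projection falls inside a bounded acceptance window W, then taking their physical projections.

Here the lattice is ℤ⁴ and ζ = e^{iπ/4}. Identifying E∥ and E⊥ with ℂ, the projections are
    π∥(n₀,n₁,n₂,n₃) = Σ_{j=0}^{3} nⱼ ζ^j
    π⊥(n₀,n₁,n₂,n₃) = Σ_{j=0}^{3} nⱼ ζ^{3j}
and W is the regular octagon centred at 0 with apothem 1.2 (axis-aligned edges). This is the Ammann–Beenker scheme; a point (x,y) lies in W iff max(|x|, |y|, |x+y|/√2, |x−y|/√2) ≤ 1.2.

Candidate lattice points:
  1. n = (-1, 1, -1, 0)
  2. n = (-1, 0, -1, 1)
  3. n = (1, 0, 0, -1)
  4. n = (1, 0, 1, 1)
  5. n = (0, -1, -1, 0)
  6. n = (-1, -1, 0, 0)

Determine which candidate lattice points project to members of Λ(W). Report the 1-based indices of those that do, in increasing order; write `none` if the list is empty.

π⊥(n) = n₀ + n₁ζ³ + n₂ζ⁶ + n₃ζ⁹ where ζ = e^{iπ/4}.
candidate 1: n = (-1, 1, -1, 0) → π⊥ ≈ (-1.70711, +1.70711); max(|x|,|y|,|x±y|/√2) = 2.41421 > 1.2 ⇒ ∉ W
candidate 2: n = (-1, 0, -1, 1) → π⊥ ≈ (-0.29289, +1.70711); max(|x|,|y|,|x±y|/√2) = 1.70711 > 1.2 ⇒ ∉ W
candidate 3: n = (1, 0, 0, -1) → π⊥ ≈ (+0.29289, -0.70711); max(|x|,|y|,|x±y|/√2) = 0.70711 ≤ 1.2 ⇒ ∈ W
candidate 4: n = (1, 0, 1, 1) → π⊥ ≈ (+1.70711, -0.29289); max(|x|,|y|,|x±y|/√2) = 1.70711 > 1.2 ⇒ ∉ W
candidate 5: n = (0, -1, -1, 0) → π⊥ ≈ (+0.70711, +0.29289); max(|x|,|y|,|x±y|/√2) = 0.70711 ≤ 1.2 ⇒ ∈ W
candidate 6: n = (-1, -1, 0, 0) → π⊥ ≈ (-0.29289, -0.70711); max(|x|,|y|,|x±y|/√2) = 0.70711 ≤ 1.2 ⇒ ∈ W

3, 5, 6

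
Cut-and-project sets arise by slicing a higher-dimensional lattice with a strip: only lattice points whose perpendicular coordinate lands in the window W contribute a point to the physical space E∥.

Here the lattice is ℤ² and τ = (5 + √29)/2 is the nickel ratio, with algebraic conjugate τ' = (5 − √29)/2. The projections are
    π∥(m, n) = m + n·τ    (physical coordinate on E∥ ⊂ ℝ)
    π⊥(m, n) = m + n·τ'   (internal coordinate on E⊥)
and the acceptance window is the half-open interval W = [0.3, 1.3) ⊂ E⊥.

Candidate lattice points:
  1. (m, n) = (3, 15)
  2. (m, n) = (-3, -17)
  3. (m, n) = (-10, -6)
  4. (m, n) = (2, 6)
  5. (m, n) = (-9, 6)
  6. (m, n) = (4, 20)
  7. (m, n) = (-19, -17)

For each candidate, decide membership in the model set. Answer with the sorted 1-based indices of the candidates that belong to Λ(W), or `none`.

Numerically τ ≈ 5.192582 and τ' = −1/τ ≈ -0.192582.
#1 (3,15): internal coord 3 + (15)·τ' = +0.111264; +0.111264 ∉ [0.3, 1.3) → out
#2 (-3,-17): internal coord -3 + (-17)·τ' = +0.273901; +0.273901 ∉ [0.3, 1.3) → out
#3 (-10,-6): internal coord -10 + (-6)·τ' = -8.844506; -8.844506 ∉ [0.3, 1.3) → out
#4 (2,6): internal coord 2 + (6)·τ' = +0.844506; +0.844506 ∈ [0.3, 1.3) → IN Λ
#5 (-9,6): internal coord -9 + (6)·τ' = -10.155494; -10.155494 ∉ [0.3, 1.3) → out
#6 (4,20): internal coord 4 + (20)·τ' = +0.148352; +0.148352 ∉ [0.3, 1.3) → out
#7 (-19,-17): internal coord -19 + (-17)·τ' = -15.726099; -15.726099 ∉ [0.3, 1.3) → out

4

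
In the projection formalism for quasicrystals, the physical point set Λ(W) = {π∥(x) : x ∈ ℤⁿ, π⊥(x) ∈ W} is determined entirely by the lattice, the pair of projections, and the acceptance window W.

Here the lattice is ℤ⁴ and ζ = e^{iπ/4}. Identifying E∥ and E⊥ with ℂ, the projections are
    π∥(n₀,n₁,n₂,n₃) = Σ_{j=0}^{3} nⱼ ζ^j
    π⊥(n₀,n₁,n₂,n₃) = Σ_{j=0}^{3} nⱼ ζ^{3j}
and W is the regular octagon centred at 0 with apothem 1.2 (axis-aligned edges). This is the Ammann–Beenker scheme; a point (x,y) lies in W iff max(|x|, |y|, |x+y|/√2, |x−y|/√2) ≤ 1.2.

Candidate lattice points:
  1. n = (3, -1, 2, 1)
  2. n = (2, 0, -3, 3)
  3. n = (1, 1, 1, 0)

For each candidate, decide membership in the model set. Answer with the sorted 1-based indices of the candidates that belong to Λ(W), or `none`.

Internal map: ζ^{3j} for j=0..3 gives (1,0), (−√2/2,√2/2), (0,−1), (√2/2,√2/2).
candidate 1: n = (3, -1, 2, 1) → π⊥ ≈ (+4.4142, -2.0000); max(|x|,|y|,|x±y|/√2) = 4.5355 > 1.2 ⇒ ∉ W
candidate 2: n = (2, 0, -3, 3) → π⊥ ≈ (+4.1213, +5.1213); max(|x|,|y|,|x±y|/√2) = 6.5355 > 1.2 ⇒ ∉ W
candidate 3: n = (1, 1, 1, 0) → π⊥ ≈ (+0.2929, -0.2929); max(|x|,|y|,|x±y|/√2) = 0.4142 ≤ 1.2 ⇒ ∈ W

3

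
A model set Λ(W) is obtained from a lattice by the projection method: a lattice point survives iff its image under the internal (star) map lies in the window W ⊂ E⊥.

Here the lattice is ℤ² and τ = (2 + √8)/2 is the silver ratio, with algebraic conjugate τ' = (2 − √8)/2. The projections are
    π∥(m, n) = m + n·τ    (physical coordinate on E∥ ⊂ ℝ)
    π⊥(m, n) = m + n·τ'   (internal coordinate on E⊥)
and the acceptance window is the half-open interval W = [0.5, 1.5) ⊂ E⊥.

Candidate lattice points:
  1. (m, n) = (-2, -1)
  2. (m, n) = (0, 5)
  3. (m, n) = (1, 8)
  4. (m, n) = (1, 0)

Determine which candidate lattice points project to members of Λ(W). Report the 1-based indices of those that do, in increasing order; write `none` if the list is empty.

4

Numerically τ ≈ 2.4142 and τ' = −1/τ ≈ -0.4142.
#1 (-2,-1): internal coord -2 + (-1)·τ' = -1.5858; -1.5858 ∉ [0.5, 1.5) → out
#2 (0,5): internal coord 0 + (5)·τ' = -2.0711; -2.0711 ∉ [0.5, 1.5) → out
#3 (1,8): internal coord 1 + (8)·τ' = -2.3137; -2.3137 ∉ [0.5, 1.5) → out
#4 (1,0): internal coord 1 + (0)·τ' = +1.0000; +1.0000 ∈ [0.5, 1.5) → IN Λ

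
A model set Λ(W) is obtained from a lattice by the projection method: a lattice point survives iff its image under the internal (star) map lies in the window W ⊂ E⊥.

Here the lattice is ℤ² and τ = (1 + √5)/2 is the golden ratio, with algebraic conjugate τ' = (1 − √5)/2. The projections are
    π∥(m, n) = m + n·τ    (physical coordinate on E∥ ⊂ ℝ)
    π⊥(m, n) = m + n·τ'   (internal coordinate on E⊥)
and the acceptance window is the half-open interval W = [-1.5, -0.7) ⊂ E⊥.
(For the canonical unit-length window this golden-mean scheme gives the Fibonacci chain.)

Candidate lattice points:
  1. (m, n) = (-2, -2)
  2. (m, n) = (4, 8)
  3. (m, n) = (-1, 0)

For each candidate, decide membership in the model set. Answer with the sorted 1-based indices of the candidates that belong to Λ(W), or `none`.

1, 2, 3

Numerically τ ≈ 1.61803 and τ' = −1/τ ≈ -0.61803.
#1 (-2,-2): internal coord -2 + (-2)·τ' = -0.76393; -0.76393 ∈ [-1.5, -0.7) → IN Λ
#2 (4,8): internal coord 4 + (8)·τ' = -0.94427; -0.94427 ∈ [-1.5, -0.7) → IN Λ
#3 (-1,0): internal coord -1 + (0)·τ' = -1.00000; -1.00000 ∈ [-1.5, -0.7) → IN Λ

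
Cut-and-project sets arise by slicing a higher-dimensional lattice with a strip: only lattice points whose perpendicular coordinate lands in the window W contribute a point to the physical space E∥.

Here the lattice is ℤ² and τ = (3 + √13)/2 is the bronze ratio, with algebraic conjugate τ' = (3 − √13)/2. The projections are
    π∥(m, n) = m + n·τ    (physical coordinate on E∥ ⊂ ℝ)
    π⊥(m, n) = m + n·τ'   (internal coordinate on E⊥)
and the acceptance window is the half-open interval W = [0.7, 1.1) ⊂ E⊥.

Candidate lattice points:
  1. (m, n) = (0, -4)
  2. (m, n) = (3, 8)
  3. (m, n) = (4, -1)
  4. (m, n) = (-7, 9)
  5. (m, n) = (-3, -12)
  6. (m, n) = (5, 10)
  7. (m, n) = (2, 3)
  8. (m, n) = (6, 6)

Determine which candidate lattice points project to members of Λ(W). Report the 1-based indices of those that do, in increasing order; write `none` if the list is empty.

τ' = (3−√13)/2 ≈ -0.30278.
#1 (0,-4): internal coord 0 + (-4)·τ' = +1.21110; +1.21110 ∉ [0.7, 1.1) → out
#2 (3,8): internal coord 3 + (8)·τ' = +0.57779; +0.57779 ∉ [0.7, 1.1) → out
#3 (4,-1): internal coord 4 + (-1)·τ' = +4.30278; +4.30278 ∉ [0.7, 1.1) → out
#4 (-7,9): internal coord -7 + (9)·τ' = -9.72498; -9.72498 ∉ [0.7, 1.1) → out
#5 (-3,-12): internal coord -3 + (-12)·τ' = +0.63331; +0.63331 ∉ [0.7, 1.1) → out
#6 (5,10): internal coord 5 + (10)·τ' = +1.97224; +1.97224 ∉ [0.7, 1.1) → out
#7 (2,3): internal coord 2 + (3)·τ' = +1.09167; +1.09167 ∈ [0.7, 1.1) → IN Λ
#8 (6,6): internal coord 6 + (6)·τ' = +4.18335; +4.18335 ∉ [0.7, 1.1) → out

7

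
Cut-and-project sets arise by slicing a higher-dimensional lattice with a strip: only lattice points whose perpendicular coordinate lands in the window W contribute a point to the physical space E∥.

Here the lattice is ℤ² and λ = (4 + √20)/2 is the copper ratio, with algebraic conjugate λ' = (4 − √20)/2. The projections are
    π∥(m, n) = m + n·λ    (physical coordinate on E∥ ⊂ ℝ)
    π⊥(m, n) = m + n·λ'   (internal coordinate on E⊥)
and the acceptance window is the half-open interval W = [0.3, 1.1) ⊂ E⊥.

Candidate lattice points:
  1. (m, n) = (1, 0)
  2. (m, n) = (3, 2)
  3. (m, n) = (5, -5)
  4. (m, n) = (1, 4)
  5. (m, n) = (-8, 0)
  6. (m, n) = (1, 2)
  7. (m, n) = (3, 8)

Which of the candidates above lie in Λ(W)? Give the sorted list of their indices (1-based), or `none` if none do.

Numerically λ ≈ 4.23607 and λ' = −1/λ ≈ -0.23607.
[1] lift (1,0): star map gives 1.00000; window check 0.3 ≤ 1.00000 < 1.1 is true → IN Λ
[2] lift (3,2): star map gives 2.52786; window check 0.3 ≤ 2.52786 < 1.1 is false → out
[3] lift (5,-5): star map gives 6.18034; window check 0.3 ≤ 6.18034 < 1.1 is false → out
[4] lift (1,4): star map gives 0.05573; window check 0.3 ≤ 0.05573 < 1.1 is false → out
[5] lift (-8,0): star map gives -8.00000; window check 0.3 ≤ -8.00000 < 1.1 is false → out
[6] lift (1,2): star map gives 0.52786; window check 0.3 ≤ 0.52786 < 1.1 is true → IN Λ
[7] lift (3,8): star map gives 1.11146; window check 0.3 ≤ 1.11146 < 1.1 is false → out

1, 6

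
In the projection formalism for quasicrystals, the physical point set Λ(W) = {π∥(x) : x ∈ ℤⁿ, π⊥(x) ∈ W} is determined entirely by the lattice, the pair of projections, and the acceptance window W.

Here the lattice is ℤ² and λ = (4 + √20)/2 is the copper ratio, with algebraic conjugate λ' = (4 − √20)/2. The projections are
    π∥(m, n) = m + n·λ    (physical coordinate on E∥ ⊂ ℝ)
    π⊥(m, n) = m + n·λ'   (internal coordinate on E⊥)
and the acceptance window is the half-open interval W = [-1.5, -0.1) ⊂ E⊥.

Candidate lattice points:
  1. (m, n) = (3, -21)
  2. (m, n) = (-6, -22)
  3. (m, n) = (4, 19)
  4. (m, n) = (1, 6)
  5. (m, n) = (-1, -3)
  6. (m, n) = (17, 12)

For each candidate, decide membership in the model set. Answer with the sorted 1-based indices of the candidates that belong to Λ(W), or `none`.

2, 3, 4, 5

Compute λ' = (4−√20)/2 = -0.236068, so π⊥(m,n) = m -0.236068·n.
#1 (3,-21): internal coord 3 + (-21)·λ' = +7.957428; +7.957428 ∉ [-1.5, -0.1) → out
#2 (-6,-22): internal coord -6 + (-22)·λ' = -0.806504; -0.806504 ∈ [-1.5, -0.1) → IN Λ
#3 (4,19): internal coord 4 + (19)·λ' = -0.485292; -0.485292 ∈ [-1.5, -0.1) → IN Λ
#4 (1,6): internal coord 1 + (6)·λ' = -0.416408; -0.416408 ∈ [-1.5, -0.1) → IN Λ
#5 (-1,-3): internal coord -1 + (-3)·λ' = -0.291796; -0.291796 ∈ [-1.5, -0.1) → IN Λ
#6 (17,12): internal coord 17 + (12)·λ' = +14.167184; +14.167184 ∉ [-1.5, -0.1) → out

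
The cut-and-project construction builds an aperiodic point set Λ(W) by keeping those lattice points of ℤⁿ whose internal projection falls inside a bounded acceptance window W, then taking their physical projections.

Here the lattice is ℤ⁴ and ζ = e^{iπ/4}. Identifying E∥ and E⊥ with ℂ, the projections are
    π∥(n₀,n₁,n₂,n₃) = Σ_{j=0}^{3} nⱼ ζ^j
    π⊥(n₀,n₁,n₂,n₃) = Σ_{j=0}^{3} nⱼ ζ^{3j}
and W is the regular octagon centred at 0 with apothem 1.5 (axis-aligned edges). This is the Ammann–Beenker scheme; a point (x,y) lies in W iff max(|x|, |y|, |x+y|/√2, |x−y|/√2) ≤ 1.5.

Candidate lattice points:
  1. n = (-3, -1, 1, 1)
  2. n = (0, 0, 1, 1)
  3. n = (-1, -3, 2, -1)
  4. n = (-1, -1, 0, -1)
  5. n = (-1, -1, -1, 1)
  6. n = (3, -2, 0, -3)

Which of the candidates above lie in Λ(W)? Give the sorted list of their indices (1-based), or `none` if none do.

With ζ = e^{iπ/4} the internal vectors are ζ^0,ζ^3,ζ^6,ζ^9.
candidate 1: n = (-3, -1, 1, 1) → π⊥ ≈ (-1.58579, -1.00000); max(|x|,|y|,|x±y|/√2) = 1.82843 > 1.5 ⇒ ∉ W
candidate 2: n = (0, 0, 1, 1) → π⊥ ≈ (+0.70711, -0.29289); max(|x|,|y|,|x±y|/√2) = 0.70711 ≤ 1.5 ⇒ ∈ W
candidate 3: n = (-1, -3, 2, -1) → π⊥ ≈ (+0.41421, -4.82843); max(|x|,|y|,|x±y|/√2) = 4.82843 > 1.5 ⇒ ∉ W
candidate 4: n = (-1, -1, 0, -1) → π⊥ ≈ (-1.00000, -1.41421); max(|x|,|y|,|x±y|/√2) = 1.70711 > 1.5 ⇒ ∉ W
candidate 5: n = (-1, -1, -1, 1) → π⊥ ≈ (+0.41421, +1.00000); max(|x|,|y|,|x±y|/√2) = 1.00000 ≤ 1.5 ⇒ ∈ W
candidate 6: n = (3, -2, 0, -3) → π⊥ ≈ (+2.29289, -3.53553); max(|x|,|y|,|x±y|/√2) = 4.12132 > 1.5 ⇒ ∉ W

2, 5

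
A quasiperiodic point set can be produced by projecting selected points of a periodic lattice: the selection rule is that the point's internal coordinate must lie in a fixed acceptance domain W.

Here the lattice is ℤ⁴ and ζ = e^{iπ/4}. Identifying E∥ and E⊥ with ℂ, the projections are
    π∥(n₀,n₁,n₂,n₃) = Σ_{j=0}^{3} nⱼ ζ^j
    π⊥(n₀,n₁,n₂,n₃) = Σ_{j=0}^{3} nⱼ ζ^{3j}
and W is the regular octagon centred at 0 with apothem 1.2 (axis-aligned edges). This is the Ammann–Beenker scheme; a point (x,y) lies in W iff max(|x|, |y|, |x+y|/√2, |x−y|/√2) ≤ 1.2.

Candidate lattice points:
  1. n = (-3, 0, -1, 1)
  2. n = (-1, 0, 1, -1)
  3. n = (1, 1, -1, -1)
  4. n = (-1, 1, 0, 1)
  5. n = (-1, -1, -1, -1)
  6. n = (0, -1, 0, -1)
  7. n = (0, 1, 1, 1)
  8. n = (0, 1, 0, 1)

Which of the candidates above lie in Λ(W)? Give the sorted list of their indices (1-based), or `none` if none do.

π⊥(n) = n₀ + n₁ζ³ + n₂ζ⁶ + n₃ζ⁹ where ζ = e^{iπ/4}.
#1 (-3, 0, -1, 1): internal (-2.292893, 1.707107); octagon support 2.828427 vs apothem 1.2 → ∉ W
#2 (-1, 0, 1, -1): internal (-1.707107, -1.707107); octagon support 2.414214 vs apothem 1.2 → ∉ W
#3 (1, 1, -1, -1): internal (-0.414214, 1.000000); octagon support 1.000000 vs apothem 1.2 → ∈ W
#4 (-1, 1, 0, 1): internal (-1.000000, 1.414214); octagon support 1.707107 vs apothem 1.2 → ∉ W
#5 (-1, -1, -1, -1): internal (-1.000000, -0.414214); octagon support 1.000000 vs apothem 1.2 → ∈ W
#6 (0, -1, 0, -1): internal (0.000000, -1.414214); octagon support 1.414214 vs apothem 1.2 → ∉ W
#7 (0, 1, 1, 1): internal (0.000000, 0.414214); octagon support 0.414214 vs apothem 1.2 → ∈ W
#8 (0, 1, 0, 1): internal (0.000000, 1.414214); octagon support 1.414214 vs apothem 1.2 → ∉ W

3, 5, 7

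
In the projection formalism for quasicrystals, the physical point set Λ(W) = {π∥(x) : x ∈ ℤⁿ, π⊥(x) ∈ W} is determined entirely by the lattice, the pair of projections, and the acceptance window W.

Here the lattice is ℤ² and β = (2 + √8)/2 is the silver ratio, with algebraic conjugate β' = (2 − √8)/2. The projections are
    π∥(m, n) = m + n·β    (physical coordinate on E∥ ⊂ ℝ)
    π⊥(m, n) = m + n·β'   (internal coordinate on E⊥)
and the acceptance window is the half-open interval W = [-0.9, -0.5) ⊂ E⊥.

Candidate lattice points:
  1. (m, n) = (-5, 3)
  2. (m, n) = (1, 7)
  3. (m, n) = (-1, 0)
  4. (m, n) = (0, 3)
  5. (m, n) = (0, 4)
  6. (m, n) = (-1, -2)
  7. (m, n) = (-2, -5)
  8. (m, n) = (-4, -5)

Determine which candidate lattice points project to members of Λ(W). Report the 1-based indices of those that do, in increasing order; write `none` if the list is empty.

none

β' = (2−√8)/2 ≈ -0.414214.
candidate 1: (m,n)=(-5,3) → π∥ = -5+3·β ≈ 2.242641, π⊥ = -5+3·β' ≈ -6.242641 ∉ [-0.9, -0.5) ⇒ out
candidate 2: (m,n)=(1,7) → π∥ = 1+7·β ≈ 17.899495, π⊥ = 1+7·β' ≈ -1.899495 ∉ [-0.9, -0.5) ⇒ out
candidate 3: (m,n)=(-1,0) → π∥ = -1+0·β ≈ -1.000000, π⊥ = -1+0·β' ≈ -1.000000 ∉ [-0.9, -0.5) ⇒ out
candidate 4: (m,n)=(0,3) → π∥ = 0+3·β ≈ 7.242641, π⊥ = 0+3·β' ≈ -1.242641 ∉ [-0.9, -0.5) ⇒ out
candidate 5: (m,n)=(0,4) → π∥ = 0+4·β ≈ 9.656854, π⊥ = 0+4·β' ≈ -1.656854 ∉ [-0.9, -0.5) ⇒ out
candidate 6: (m,n)=(-1,-2) → π∥ = -1-2·β ≈ -5.828427, π⊥ = -1-2·β' ≈ -0.171573 ∉ [-0.9, -0.5) ⇒ out
candidate 7: (m,n)=(-2,-5) → π∥ = -2-5·β ≈ -14.071068, π⊥ = -2-5·β' ≈ 0.071068 ∉ [-0.9, -0.5) ⇒ out
candidate 8: (m,n)=(-4,-5) → π∥ = -4-5·β ≈ -16.071068, π⊥ = -4-5·β' ≈ -1.928932 ∉ [-0.9, -0.5) ⇒ out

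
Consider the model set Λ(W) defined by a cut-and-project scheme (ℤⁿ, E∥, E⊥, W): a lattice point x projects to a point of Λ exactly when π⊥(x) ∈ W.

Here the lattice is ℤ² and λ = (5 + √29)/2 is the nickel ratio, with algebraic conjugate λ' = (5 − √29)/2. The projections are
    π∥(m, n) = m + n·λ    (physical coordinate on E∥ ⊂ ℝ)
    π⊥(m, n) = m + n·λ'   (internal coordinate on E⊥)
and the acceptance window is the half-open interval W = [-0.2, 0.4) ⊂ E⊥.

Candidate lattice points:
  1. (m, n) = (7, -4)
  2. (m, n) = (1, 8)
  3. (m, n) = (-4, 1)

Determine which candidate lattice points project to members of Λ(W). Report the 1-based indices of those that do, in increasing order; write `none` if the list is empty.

Compute λ' = (5−√29)/2 = -0.1926, so π⊥(m,n) = m -0.1926·n.
candidate 1: (m,n)=(7,-4) → π∥ = 7-4·λ ≈ -13.7703, π⊥ = 7-4·λ' ≈ 7.7703 ∉ [-0.2, 0.4) ⇒ out
candidate 2: (m,n)=(1,8) → π∥ = 1+8·λ ≈ 42.5407, π⊥ = 1+8·λ' ≈ -0.5407 ∉ [-0.2, 0.4) ⇒ out
candidate 3: (m,n)=(-4,1) → π∥ = -4+1·λ ≈ 1.1926, π⊥ = -4+1·λ' ≈ -4.1926 ∉ [-0.2, 0.4) ⇒ out

none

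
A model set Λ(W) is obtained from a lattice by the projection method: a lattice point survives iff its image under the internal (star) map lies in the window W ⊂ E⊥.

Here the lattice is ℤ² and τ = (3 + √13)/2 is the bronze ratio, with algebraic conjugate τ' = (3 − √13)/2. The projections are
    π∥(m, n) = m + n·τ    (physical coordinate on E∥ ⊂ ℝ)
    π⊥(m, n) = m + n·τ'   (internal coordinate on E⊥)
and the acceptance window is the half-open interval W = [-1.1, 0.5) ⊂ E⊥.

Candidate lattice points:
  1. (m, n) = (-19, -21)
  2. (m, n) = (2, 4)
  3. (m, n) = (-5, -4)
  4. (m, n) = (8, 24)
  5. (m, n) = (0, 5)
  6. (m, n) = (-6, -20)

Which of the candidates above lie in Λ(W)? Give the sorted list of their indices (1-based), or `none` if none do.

Compute τ' = (3−√13)/2 = -0.30278, so π⊥(m,n) = m -0.30278·n.
#1 (-19,-21): internal coord -19 + (-21)·τ' = -12.64171; -12.64171 ∉ [-1.1, 0.5) → out
#2 (2,4): internal coord 2 + (4)·τ' = +0.78890; +0.78890 ∉ [-1.1, 0.5) → out
#3 (-5,-4): internal coord -5 + (-4)·τ' = -3.78890; -3.78890 ∉ [-1.1, 0.5) → out
#4 (8,24): internal coord 8 + (24)·τ' = +0.73338; +0.73338 ∉ [-1.1, 0.5) → out
#5 (0,5): internal coord 0 + (5)·τ' = -1.51388; -1.51388 ∉ [-1.1, 0.5) → out
#6 (-6,-20): internal coord -6 + (-20)·τ' = +0.05551; +0.05551 ∈ [-1.1, 0.5) → IN Λ

6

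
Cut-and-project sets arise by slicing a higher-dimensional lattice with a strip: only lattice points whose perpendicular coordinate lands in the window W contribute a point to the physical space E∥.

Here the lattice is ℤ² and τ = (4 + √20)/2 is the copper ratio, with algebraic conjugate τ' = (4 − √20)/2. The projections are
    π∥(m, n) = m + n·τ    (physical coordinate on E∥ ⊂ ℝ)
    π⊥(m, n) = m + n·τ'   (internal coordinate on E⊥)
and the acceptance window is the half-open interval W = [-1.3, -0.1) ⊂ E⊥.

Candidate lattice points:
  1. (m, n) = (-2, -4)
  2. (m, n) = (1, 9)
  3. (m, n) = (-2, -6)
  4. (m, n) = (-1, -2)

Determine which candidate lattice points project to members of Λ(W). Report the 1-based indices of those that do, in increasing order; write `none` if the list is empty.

1, 2, 3, 4

Numerically τ ≈ 4.2361 and τ' = −1/τ ≈ -0.2361.
candidate 1: (m,n)=(-2,-4) → π∥ = -2-4·τ ≈ -18.9443, π⊥ = -2-4·τ' ≈ -1.0557 ∈ [-1.3, -0.1) ⇒ IN Λ
candidate 2: (m,n)=(1,9) → π∥ = 1+9·τ ≈ 39.1246, π⊥ = 1+9·τ' ≈ -1.1246 ∈ [-1.3, -0.1) ⇒ IN Λ
candidate 3: (m,n)=(-2,-6) → π∥ = -2-6·τ ≈ -27.4164, π⊥ = -2-6·τ' ≈ -0.5836 ∈ [-1.3, -0.1) ⇒ IN Λ
candidate 4: (m,n)=(-1,-2) → π∥ = -1-2·τ ≈ -9.4721, π⊥ = -1-2·τ' ≈ -0.5279 ∈ [-1.3, -0.1) ⇒ IN Λ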